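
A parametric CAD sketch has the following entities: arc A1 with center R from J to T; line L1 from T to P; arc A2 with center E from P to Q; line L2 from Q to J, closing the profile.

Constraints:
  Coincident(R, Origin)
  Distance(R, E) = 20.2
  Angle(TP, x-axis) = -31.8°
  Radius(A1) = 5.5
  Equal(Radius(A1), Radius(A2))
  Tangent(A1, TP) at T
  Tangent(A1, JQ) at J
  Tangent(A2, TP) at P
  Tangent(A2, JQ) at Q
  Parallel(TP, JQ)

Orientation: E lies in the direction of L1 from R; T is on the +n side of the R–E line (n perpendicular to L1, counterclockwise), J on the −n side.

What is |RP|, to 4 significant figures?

20.94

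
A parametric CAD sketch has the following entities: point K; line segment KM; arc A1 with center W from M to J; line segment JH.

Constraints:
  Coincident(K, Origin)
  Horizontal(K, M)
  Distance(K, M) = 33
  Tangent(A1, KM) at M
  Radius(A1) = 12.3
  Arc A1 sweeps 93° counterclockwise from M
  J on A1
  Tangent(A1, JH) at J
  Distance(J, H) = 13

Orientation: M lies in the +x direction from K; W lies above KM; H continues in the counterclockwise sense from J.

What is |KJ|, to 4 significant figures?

47.10

A1 meets KM tangentially, so WM is at right angles to KM, so W = M + (0, 12.3) = (33.00, 12.30). On A1, M sits at bearing -90° from W; a 93° counterclockwise sweep puts J at bearing 3°, so J = W + 12.3·(cos 3°, sin 3°) = (45.28, 12.94). Then |KJ| = |J − K| = 47.10.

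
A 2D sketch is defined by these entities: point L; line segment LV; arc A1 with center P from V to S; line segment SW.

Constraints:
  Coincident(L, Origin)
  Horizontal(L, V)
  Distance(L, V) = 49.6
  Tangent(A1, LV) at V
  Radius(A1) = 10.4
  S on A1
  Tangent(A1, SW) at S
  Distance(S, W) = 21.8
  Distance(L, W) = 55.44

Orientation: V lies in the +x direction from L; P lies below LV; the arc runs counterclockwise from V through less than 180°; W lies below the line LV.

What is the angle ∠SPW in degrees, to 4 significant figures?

64.50°

Checks: |PS| = 10.40 ✓; ∠(PS, SW) = 90.00° ✓; |SW| = 21.80 ✓; |LW| = 55.44 ✓.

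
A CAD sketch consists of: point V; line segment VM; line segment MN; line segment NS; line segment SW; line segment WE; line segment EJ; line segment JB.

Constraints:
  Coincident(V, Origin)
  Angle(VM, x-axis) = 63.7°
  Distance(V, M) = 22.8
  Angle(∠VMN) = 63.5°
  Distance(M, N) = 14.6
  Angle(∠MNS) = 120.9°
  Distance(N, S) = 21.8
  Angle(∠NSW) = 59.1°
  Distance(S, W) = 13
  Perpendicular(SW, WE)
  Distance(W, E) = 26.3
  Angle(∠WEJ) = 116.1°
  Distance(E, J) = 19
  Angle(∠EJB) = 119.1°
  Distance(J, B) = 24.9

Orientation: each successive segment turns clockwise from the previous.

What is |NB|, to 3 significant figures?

35.7

∠WEJ = 116.1° gives EJ at -26.7° from the x-axis; with |EJ| = 19.0, J = (40.9, 6.30). ∠EJB = 119.1° gives JB at -87.6° from the x-axis; with |JB| = 24.9, B = (41.9, -18.6). Then |NB| = |B − N| = 35.7.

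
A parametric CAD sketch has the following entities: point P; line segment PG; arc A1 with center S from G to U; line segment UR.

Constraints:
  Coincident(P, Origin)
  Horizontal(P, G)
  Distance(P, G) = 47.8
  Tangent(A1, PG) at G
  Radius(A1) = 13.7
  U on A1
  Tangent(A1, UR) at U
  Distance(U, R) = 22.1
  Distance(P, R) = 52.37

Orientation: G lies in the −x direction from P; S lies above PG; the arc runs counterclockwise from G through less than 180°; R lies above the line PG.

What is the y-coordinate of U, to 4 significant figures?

15.31

P is at the origin; P and G share the same y with |PG| = 47.8 and G on the −x side, so G = (-47.80, 0.000). Tangency of A1 to PG means the radius SG is perpendicular to PG, so S = G + (0, 13.7) = (-47.80, 13.70). Since SU ⟂ UR (tangency), |SR| = √(13.7² + 22.1²) = 26.00 regardless of where U sits on A1. So R lies on both circle(P, 52.37) and circle(S, 26.00); the above-PG intersection is R = (-36.80, 37.26). U is the foot of the tangent from R: U = (-34.20, 15.31).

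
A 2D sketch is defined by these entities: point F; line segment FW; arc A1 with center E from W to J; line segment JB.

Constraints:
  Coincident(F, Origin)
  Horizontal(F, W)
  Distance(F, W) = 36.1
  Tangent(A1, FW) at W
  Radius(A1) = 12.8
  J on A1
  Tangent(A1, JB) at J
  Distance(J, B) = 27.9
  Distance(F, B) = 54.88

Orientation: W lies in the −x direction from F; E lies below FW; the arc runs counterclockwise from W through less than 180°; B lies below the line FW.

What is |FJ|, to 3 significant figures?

51.0

Checks: |EJ| = 12.80 ✓; ∠(EJ, JB) = 90.00° ✓; |JB| = 27.90 ✓; |FB| = 54.88 ✓.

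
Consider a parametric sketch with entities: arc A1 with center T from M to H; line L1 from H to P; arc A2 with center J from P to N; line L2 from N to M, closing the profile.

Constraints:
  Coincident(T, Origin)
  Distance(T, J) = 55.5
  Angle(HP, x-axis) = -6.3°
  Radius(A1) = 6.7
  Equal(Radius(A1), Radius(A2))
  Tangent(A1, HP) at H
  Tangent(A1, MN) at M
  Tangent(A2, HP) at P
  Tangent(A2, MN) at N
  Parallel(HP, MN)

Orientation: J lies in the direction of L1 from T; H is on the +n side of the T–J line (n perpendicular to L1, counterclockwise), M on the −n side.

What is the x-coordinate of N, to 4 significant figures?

54.43

The slot axis is L1's direction at -6.3°, so u = (cos -6.3°, sin -6.3°) = (0.9940, -0.1097) and n = (−sin -6.3°, cos -6.3°) = (0.1097, 0.9940). T is at the origin and J lies 55.5 along u from T, so J = 55.5·u = (55.16, -6.090). Tangency of A1 to both parallel lines with radius 6.7 puts H and M at T ± 6.7·n: H = (0.7352, 6.660), M = (-0.7352, -6.660). Equal radii place P and N the same way about J: P = J + 6.7·n = (55.90, 0.5693), N = J − 6.7·n = (54.43, -12.75). So N.x = 54.43.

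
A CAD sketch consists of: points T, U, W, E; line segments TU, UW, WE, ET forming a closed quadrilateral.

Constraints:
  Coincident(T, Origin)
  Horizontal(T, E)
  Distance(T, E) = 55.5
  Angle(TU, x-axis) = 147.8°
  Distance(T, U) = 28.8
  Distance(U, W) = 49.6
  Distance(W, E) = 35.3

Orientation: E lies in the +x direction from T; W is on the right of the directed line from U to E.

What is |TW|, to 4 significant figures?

21.35

Checks: |UW| = 49.60 ✓; |WE| = 35.30 ✓.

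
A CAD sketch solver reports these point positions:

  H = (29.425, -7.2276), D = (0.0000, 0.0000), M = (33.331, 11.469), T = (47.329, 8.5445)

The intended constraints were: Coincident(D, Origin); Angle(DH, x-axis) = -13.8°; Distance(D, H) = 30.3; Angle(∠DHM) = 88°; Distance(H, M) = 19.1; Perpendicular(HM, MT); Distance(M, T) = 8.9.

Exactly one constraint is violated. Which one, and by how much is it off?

Distance(M, T) = 8.9 — off by 5.40.

D = (0.00, 0.00) ✓; DH at -13.80° ✓; |DH| = 30.30 ✓; ∠DHM = 88.00° ✓; |HM| = 19.10 ✓; ∠(HM, MT) = 90.00° ✓; |MT| = 14.30 ✗.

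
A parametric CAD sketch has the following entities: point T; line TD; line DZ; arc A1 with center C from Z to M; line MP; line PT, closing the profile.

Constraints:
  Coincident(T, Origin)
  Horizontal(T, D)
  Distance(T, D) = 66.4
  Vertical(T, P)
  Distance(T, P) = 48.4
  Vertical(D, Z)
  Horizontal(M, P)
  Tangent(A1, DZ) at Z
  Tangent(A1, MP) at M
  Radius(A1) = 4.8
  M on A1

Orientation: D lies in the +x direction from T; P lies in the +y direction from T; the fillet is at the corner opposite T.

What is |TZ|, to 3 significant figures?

79.4

T is at the origin; TD is horizontal with |TD| = 66.4 and D on the +x side, so D = (66.4, 0.00). T and P share the same x with |TP| = 48.4 and P on the +y side, so P = (0.00, 48.4). The virtual corner opposite T is at (66.4, 48.4). A1 meets DZ tangentially, so CZ is at right angles to DZ and the tangent condition forces CM to be normal to MP, with radius 4.8, so the center C sits 4.8 in from both sides at C = (61.6, 43.6). That places the tangent points at Z = (66.4, 43.6) on DZ and M = (61.6, 48.4) on MP. Then |TZ| = |Z − T| = 79.4.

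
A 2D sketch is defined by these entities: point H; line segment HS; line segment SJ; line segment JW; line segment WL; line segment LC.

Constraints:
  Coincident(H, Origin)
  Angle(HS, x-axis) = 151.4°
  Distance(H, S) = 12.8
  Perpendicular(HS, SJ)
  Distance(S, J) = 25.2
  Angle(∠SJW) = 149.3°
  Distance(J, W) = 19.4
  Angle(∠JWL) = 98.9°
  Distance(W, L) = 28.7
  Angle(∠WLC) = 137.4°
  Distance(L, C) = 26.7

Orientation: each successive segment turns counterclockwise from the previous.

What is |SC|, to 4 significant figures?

48.62

H is at the origin; HS runs at 151.4° with length 12.8, so S = (-11.24, 6.127). The perpendicularity gives SJ at right angles to HS, so SJ runs at -118.6°; with |SJ| = 25.2, J = (-23.30, -16.00). ∠SJW = 149.3° gives JW at -87.90° from the x-axis; with |JW| = 19.4, W = (-22.59, -35.38). ∠JWL = 98.9° gives WL at -6.800° from the x-axis; with |WL| = 28.7, L = (5.908, -38.78). ∠WLC = 137.4° gives LC at 35.80° from the x-axis; with |LC| = 26.7, C = (27.56, -23.16). Then |SC| = |C − S| = 48.62.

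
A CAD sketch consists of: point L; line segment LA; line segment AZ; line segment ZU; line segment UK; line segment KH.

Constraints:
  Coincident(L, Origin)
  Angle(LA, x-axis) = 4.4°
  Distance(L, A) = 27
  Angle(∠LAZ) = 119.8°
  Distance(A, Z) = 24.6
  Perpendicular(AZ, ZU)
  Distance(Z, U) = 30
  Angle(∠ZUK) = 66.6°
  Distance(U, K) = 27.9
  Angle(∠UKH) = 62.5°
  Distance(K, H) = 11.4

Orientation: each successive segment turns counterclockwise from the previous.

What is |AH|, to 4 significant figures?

14.11

L is at the origin; LA runs at 4.4° with length 27.0, so A = (26.92, 2.071). ∠LAZ = 119.8° gives AZ at 64.60° from the x-axis; with |AZ| = 24.6, Z = (37.47, 24.29). AZ is perpendicular to ZU, so ZU runs at 154.6°; with |ZU| = 30.0, U = (10.37, 37.16). ∠ZUK = 66.6° gives UK at -92.00° from the x-axis; with |UK| = 27.9, K = (9.398, 9.279). ∠UKH = 62.5° gives KH at 25.50° from the x-axis; with |KH| = 11.4, H = (19.69, 14.19). Then |AH| = |H − A| = 14.11.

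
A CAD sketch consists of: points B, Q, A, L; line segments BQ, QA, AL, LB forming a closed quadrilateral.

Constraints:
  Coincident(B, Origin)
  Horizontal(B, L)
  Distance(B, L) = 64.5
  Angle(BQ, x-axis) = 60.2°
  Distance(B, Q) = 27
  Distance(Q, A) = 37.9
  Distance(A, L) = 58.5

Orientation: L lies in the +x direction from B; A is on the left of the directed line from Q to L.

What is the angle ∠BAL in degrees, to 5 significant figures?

62.955°

B is at the origin; B and L share the same y with |BL| = 64.5 and L in +x, so L = (64.5, 0). BQ runs at 60.2° with |BQ| = 27.0, so Q = (13.418, 23.430). A is determined by |QA| = 37.9 and |AL| = 58.5 together: it lies at the intersection of circle(Q, 37.9) and circle(L, 58.5). With |QL| = 56.199, the foot of the radical line on QL is 10.431 from Q and the perpendicular offset is √(37.9² − 10.431²) = 36.436. Taking the left-of-QL solution: A = (38.090, 52.199).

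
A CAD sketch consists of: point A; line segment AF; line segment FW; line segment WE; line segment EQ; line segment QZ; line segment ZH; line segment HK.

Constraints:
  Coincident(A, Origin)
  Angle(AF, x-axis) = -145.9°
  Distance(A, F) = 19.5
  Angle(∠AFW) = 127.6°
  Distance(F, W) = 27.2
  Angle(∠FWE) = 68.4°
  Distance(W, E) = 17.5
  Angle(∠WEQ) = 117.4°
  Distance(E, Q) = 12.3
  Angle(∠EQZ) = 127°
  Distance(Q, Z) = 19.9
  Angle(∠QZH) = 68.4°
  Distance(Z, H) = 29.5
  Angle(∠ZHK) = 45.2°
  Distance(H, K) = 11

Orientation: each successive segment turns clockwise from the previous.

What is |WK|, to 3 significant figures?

9.39

A is at the origin; AF runs at -145.9° with length 19.5, so F = (-16.1, -10.9). ∠AFW = 127.6° gives FW at 162° from the x-axis; with |FW| = 27.2, W = (-42.0, -2.39). ∠FWE = 68.4° gives WE at 50.1° from the x-axis; with |WE| = 17.5, E = (-30.7, 11.0). ∠WEQ = 117.4° gives EQ at -12.5° from the x-axis; with |EQ| = 12.3, Q = (-18.7, 8.37). ∠EQZ = 127.0° gives QZ at -65.5° from the x-axis; with |QZ| = 19.9, Z = (-10.5, -9.74). ∠QZH = 68.4° gives ZH at -177° from the x-axis; with |ZH| = 29.5, H = (-39.9, -11.2). ∠ZHK = 45.2° gives HK at 48.1° from the x-axis; with |HK| = 11.0, K = (-32.6, -3.04). Then |WK| = |K − W| = 9.39.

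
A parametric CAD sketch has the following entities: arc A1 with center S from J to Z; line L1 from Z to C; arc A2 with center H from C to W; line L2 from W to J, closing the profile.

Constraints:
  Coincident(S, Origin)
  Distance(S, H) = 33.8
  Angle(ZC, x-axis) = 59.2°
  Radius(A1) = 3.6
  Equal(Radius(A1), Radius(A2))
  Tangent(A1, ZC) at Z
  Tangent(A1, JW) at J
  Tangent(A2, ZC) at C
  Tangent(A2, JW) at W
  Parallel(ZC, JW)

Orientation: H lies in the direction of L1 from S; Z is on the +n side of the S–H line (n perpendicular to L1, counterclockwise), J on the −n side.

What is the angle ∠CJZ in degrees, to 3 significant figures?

78.0°

The slot axis is L1's direction at 59.2°, so u = (cos 59.2°, sin 59.2°) = (0.512, 0.859) and n = (−sin 59.2°, cos 59.2°) = (-0.859, 0.512). S is at the origin and H lies 33.8 along u from S, so H = 33.8·u = (17.3, 29.0). Tangency of A1 to both parallel lines with radius 3.6 puts Z and J at S ± 3.6·n: Z = (-3.09, 1.84), J = (3.09, -1.84). Equal radii place C and W the same way about H: C = H + 3.6·n = (14.2, 30.9), W = H − 3.6·n = (20.4, 27.2). Then cos ∠CJZ = JC·JZ / (|JC||JZ|), giving 78.0°.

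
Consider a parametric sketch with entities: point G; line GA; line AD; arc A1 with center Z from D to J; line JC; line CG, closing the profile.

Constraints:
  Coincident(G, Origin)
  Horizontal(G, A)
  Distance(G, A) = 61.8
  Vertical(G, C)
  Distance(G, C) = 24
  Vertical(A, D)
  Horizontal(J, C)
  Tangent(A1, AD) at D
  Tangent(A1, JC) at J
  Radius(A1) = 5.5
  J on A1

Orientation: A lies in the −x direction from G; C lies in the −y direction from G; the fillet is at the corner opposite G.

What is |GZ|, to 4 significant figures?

59.26

G is at the origin; GA is horizontal with |GA| = 61.8 and A on the −x side, so A = (-61.80, 0.000). GC is vertical with |GC| = 24.0 and C on the −y side, so C = (0.000, -24.00). The virtual corner opposite G is at (-61.80, -24.00). Since A1 is tangent to AD there, ZD ⟂ AD and since A1 is tangent to JC there, ZJ ⟂ JC, with radius 5.5, so the center Z sits 5.5 in from both sides at Z = (-56.30, -18.50). Then |GZ| = |Z − G| = 59.26.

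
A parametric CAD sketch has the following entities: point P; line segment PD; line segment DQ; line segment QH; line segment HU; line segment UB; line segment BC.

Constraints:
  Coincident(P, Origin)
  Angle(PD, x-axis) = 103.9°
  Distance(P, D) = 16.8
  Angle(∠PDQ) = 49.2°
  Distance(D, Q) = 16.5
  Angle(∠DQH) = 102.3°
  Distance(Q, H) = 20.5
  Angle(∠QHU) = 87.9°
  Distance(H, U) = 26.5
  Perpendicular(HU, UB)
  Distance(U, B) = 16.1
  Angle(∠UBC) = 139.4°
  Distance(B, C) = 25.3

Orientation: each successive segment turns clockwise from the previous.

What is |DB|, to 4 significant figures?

11.99

∠QHU = 87.9° gives HU at 163.3° from the x-axis; with |HU| = 26.5, U = (-19.87, -3.380). HU ⟂ UB, so UB runs at 73.30°; with |UB| = 16.1, B = (-15.24, 12.04). Then |DB| = |B − D| = 11.99.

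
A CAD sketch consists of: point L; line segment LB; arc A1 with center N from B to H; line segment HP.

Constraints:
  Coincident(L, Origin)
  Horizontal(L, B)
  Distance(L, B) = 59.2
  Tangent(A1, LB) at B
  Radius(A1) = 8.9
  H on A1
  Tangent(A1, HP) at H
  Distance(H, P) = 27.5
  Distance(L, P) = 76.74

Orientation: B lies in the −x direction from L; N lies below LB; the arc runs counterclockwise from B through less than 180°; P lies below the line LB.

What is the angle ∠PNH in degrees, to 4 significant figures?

72.07°

Checks: L.y = 0.00, B.y = 0.00 ✓; |NH| = 8.900 ✓; ∠(NH, HP) = 90.00° ✓; |HP| = 27.50 ✓; |LP| = 76.74 ✓.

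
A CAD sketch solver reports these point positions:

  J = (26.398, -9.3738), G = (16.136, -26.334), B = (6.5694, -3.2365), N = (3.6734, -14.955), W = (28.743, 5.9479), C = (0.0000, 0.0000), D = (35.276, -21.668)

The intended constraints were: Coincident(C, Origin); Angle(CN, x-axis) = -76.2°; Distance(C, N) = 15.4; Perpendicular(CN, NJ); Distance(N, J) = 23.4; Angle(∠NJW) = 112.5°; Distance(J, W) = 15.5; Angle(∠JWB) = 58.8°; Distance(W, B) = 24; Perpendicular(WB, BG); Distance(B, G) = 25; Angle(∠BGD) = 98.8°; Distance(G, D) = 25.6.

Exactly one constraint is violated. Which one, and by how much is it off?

Distance(G, D) = 25.6 — off by 5.90.

C = (0.00, 0.00) ✓; CN at -76.20° ✓; |CN| = 15.40 ✓; ∠(CN, NJ) = 90.00° ✓; |NJ| = 23.40 ✓; ∠NJW = 112.5° ✓; |JW| = 15.50 ✓; ∠JWB = 58.80° ✓; |WB| = 24.00 ✓; ∠(WB, BG) = 90.00° ✓; |BG| = 25.00 ✓; ∠BGD = 98.80° ✓; |GD| = 19.70 ✗.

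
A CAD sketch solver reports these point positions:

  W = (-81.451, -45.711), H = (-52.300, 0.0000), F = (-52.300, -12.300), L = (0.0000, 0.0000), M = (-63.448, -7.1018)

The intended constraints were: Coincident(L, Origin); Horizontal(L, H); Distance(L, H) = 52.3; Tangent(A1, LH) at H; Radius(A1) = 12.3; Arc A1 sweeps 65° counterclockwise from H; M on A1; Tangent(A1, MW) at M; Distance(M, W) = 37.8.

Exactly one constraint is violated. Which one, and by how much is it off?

Distance(M, W) = 37.8 — off by 4.80.

L = (0.00, 0.00) ✓; L.y = 0.00, H.y = 0.00 ✓; |LH| = 52.30 ✓; ∠(FH, HL) = 90.00° ✓; |FH| = 12.30 ✓; bearing(F→M) − bearing(F→H) = 65.00° ✓; |FM| = 12.30 ✓; ∠(FM, MW) = 90.00° ✓; |MW| = 42.60 ✗.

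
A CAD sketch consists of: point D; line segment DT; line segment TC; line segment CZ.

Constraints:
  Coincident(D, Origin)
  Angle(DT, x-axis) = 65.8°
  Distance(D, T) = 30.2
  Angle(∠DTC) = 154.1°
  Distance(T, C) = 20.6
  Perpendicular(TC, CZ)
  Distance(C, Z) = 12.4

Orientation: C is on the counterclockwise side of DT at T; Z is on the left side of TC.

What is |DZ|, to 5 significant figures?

47.773

D is at the origin; DT runs at 65.8° with length 30.2, so T = 30.2·(cos 65.8°, sin 65.8°) = (12.380, 27.546). ∠DTC = 154.1°, so TC runs at 65.8° + (180° − 154.1°) = 91.700° from the x-axis; with |TC| = 20.6, C = T + 20.6·(cos 91.700°, sin 91.700°) = (11.769, 48.137). TC is perpendicular to CZ; with |CZ| = 12.4 on the left of TC, Z = C + 12.4·(-0.99956, -0.029666) = (-0.62599, 47.769). Then |DZ| = |Z − D| = 47.773.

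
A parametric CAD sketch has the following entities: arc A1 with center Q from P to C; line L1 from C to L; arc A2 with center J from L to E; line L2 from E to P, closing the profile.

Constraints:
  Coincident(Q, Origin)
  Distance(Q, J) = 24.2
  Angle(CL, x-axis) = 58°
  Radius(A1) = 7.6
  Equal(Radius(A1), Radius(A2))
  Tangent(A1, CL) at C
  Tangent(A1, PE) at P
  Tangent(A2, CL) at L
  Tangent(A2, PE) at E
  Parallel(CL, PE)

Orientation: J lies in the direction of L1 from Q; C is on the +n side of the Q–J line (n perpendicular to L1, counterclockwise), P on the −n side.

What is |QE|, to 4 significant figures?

25.37

Tangency of A1 to both parallel lines with radius 7.6 puts C and P at Q ± 7.6·n: C = (-6.445, 4.027), P = (6.445, -4.027). Equal radii place L and E the same way about J: L = J + 7.6·n = (6.379, 24.55), E = J − 7.6·n = (19.27, 16.50). Then |QE| = |E − Q| = 25.37.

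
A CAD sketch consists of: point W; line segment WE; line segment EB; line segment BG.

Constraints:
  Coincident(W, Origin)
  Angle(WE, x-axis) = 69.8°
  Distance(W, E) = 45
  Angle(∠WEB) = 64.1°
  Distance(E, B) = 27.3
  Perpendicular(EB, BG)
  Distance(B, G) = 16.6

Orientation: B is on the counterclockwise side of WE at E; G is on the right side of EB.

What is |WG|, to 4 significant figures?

57.59

W is at the origin; WE runs at 69.8° with length 45.0, so E = 45.0·(cos 69.8°, sin 69.8°) = (15.54, 42.23). ∠WEB = 64.1°, so EB runs at 69.8° + (180° − 64.1°) = 185.7° from the x-axis; with |EB| = 27.3, B = E + 27.3·(cos 185.7°, sin 185.7°) = (-11.63, 39.52). The perpendicularity gives BG at right angles to EB; with |BG| = 16.6 on the right of EB, G = B + 16.6·(-0.09932, 0.9951) = (-13.28, 56.04). Then |WG| = |G − W| = 57.59.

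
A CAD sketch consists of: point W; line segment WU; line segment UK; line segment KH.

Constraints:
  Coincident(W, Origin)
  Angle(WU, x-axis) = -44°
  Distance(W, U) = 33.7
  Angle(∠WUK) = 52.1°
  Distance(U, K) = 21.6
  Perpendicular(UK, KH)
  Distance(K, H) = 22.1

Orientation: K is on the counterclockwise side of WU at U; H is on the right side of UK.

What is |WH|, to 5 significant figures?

48.700

∠WUK = 52.1°, so UK runs at -44.0° + (180° − 52.1°) = 83.900° from the x-axis; with |UK| = 21.6, K = U + 21.6·(cos 83.900°, sin 83.900°) = (26.537, -1.9323). UK is perpendicular to KH; with |KH| = 22.1 on the right of UK, H = K + 22.1·(0.99434, -0.10626) = (48.512, -4.2807). Then |WH| = |H − W| = 48.700.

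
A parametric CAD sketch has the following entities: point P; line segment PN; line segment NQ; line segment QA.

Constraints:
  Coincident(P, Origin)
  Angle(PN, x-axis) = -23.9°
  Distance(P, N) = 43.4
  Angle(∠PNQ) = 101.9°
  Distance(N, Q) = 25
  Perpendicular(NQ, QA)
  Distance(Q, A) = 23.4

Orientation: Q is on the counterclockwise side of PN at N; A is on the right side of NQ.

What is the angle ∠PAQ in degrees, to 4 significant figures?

27.27°

P is at the origin; PN runs at -23.9° with length 43.4, so N = 43.4·(cos -23.9°, sin -23.9°) = (39.68, -17.58). ∠PNQ = 101.9°, so NQ runs at -23.9° + (180° − 101.9°) = 54.20° from the x-axis; with |NQ| = 25.0, Q = N + 25.0·(cos 54.20°, sin 54.20°) = (54.30, 2.693). NQ is perpendicular to QA; with |QA| = 23.4 on the right of NQ, A = Q + 23.4·(0.8111, -0.5850) = (73.28, -10.99). Then cos ∠PAQ = AP·AQ / (|AP||AQ|), giving 27.27°.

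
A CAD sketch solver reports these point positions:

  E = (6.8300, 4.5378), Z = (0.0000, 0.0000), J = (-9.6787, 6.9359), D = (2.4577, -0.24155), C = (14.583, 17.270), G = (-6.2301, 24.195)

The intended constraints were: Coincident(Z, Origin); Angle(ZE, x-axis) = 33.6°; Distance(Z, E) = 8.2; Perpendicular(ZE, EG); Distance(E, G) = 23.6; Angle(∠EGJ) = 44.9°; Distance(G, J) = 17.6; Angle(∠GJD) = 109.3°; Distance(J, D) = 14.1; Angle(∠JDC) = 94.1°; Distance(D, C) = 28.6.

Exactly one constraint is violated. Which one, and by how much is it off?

Distance(D, C) = 28.6 — off by 7.30.

Z = (0.00, 0.00) ✓; ZE at 33.60° ✓; |ZE| = 8.200 ✓; ∠(ZE, EG) = 90.00° ✓; |EG| = 23.60 ✓; ∠EGJ = 44.90° ✓; |GJ| = 17.60 ✓; ∠GJD = 109.3° ✓; |JD| = 14.10 ✓; ∠JDC = 94.10° ✓; |DC| = 21.30 ✗.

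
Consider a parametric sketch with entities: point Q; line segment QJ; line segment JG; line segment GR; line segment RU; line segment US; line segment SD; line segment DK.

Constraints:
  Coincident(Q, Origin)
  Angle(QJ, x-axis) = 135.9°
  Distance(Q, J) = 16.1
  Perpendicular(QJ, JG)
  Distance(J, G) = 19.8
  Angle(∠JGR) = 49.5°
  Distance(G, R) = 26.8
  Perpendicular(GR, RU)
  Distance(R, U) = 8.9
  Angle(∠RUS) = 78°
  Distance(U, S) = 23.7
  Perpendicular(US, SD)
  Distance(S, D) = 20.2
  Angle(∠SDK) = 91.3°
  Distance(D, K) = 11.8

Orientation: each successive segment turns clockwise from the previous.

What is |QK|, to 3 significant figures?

19.1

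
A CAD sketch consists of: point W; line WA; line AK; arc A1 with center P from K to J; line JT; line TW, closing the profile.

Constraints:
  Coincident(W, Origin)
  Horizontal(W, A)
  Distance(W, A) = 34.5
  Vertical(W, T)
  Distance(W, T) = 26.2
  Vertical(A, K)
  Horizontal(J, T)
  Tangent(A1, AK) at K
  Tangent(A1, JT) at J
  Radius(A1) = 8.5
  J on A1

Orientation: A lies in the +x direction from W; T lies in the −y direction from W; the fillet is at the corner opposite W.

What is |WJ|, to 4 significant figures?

36.91

The virtual corner opposite W is at (34.50, -26.20). Since A1 is tangent to AK there, PK ⟂ AK and since A1 is tangent to JT there, PJ ⟂ JT, with radius 8.5, so the center P sits 8.5 in from both sides at P = (26.00, -17.70). That places the tangent points at K = (34.50, -17.70) on AK and J = (26.00, -26.20) on JT. Then |WJ| = |J − W| = 36.91.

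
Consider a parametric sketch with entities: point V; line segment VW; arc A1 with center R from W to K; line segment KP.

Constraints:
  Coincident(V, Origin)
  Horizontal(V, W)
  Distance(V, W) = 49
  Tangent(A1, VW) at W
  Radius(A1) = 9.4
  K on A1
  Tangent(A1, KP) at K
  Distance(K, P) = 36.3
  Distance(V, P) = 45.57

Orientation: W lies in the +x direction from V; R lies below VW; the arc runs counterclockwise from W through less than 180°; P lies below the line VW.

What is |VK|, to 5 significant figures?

40.864

Checks: |RK| = 9.400 ✓; ∠(RK, KP) = 90.00° ✓; |KP| = 36.30 ✓; |VP| = 45.57 ✓.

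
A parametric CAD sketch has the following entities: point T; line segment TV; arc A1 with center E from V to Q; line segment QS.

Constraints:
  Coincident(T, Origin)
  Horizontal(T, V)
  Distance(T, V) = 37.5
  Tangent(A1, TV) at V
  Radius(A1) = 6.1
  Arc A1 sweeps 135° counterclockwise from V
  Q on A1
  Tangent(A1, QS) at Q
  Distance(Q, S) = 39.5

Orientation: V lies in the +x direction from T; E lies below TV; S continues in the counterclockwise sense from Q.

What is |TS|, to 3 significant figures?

72.1

On A1, V sits at bearing 90° from E; a 135° counterclockwise sweep puts Q at bearing 225°, so Q = E + 6.1·(cos 225°, sin 225°) = (33.2, -10.4). Since A1 is tangent to QS there, EQ ⟂ QS, so QS runs along (−sin 225°, cos 225°); with |QS| = 39.5, S = (61.1, -38.3). Then |TS| = |S − T| = 72.1.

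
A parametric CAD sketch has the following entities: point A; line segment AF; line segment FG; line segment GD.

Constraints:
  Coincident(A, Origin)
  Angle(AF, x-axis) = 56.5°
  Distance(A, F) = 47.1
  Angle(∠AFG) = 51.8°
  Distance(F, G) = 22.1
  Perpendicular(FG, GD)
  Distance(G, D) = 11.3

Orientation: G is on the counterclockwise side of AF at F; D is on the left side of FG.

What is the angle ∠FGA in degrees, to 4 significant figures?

100.7°

A is at the origin; AF runs at 56.5° with length 47.1, so F = 47.1·(cos 56.5°, sin 56.5°) = (26.00, 39.28). ∠AFG = 51.8°, so FG runs at 56.5° + (180° − 51.8°) = 184.7° from the x-axis; with |FG| = 22.1, G = F + 22.1·(cos 184.7°, sin 184.7°) = (3.971, 37.47). Then cos ∠FGA = GF·GA / (|GF||GA|), giving 100.7°.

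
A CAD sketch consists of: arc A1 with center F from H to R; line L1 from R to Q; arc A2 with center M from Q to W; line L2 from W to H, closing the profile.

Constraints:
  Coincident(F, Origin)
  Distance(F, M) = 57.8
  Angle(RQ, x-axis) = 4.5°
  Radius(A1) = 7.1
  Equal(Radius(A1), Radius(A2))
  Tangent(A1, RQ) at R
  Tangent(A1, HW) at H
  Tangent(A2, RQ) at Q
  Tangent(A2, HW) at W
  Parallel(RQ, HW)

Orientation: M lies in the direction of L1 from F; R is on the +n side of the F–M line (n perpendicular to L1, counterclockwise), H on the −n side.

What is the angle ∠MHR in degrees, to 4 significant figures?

83.00°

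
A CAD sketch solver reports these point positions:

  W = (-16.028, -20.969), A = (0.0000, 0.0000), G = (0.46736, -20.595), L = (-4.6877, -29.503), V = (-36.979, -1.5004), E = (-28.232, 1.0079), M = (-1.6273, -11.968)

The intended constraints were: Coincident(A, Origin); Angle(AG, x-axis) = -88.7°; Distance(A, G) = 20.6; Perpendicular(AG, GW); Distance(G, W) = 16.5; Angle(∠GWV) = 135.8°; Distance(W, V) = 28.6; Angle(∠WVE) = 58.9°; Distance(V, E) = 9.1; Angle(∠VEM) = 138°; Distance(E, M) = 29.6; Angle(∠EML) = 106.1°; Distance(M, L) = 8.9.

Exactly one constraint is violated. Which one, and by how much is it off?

Distance(M, L) = 8.9 — off by 8.90.

A = (0.00, 0.00) ✓; AG at -88.70° ✓; |AG| = 20.60 ✓; ∠(AG, GW) = 90.00° ✓; |GW| = 16.50 ✓; ∠GWV = 135.8° ✓; |WV| = 28.60 ✓; ∠WVE = 58.90° ✓; |VE| = 9.100 ✓; ∠VEM = 138.0° ✓; |EM| = 29.60 ✓; ∠EML = 106.1° ✓; |ML| = 17.80 ✗.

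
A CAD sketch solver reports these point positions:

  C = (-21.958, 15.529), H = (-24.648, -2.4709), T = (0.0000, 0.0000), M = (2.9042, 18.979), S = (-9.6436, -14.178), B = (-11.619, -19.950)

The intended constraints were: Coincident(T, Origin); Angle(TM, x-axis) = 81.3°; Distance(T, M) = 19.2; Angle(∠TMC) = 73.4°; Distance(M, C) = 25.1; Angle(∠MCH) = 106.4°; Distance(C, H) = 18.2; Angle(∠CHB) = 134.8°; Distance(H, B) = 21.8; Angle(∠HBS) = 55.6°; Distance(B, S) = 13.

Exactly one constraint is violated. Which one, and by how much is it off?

Distance(B, S) = 13 — off by 6.90.

T = (0.00, 0.00) ✓; TM at 81.30° ✓; |TM| = 19.20 ✓; ∠TMC = 73.40° ✓; |MC| = 25.10 ✓; ∠MCH = 106.4° ✓; |CH| = 18.20 ✓; ∠CHB = 134.8° ✓; |HB| = 21.80 ✓; ∠HBS = 55.59° ✓; |BS| = 6.101 ✗.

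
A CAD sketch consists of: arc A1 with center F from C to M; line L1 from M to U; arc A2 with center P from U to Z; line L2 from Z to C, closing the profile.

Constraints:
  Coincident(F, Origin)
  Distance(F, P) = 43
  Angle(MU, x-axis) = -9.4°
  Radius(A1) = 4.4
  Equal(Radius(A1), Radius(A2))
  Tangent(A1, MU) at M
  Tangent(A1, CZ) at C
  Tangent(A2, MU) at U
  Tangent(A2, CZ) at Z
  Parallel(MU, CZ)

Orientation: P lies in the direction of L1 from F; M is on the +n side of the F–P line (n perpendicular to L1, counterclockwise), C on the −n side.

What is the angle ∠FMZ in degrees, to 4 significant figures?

78.43°

Tangency of A1 to both parallel lines with radius 4.4 puts M and C at F ± 4.4·n: M = (0.7186, 4.341), C = (-0.7186, -4.341). Equal radii place U and Z the same way about P: U = P + 4.4·n = (43.14, -2.682), Z = P − 4.4·n = (41.70, -11.36). Then cos ∠FMZ = MF·MZ / (|MF||MZ|), giving 78.43°.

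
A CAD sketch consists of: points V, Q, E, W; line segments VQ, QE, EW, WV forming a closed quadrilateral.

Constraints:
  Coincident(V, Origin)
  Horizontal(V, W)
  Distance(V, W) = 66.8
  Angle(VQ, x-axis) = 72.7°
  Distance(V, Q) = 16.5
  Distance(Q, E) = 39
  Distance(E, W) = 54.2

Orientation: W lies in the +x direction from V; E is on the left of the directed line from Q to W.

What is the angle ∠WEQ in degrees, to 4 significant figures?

84.85°

V is at the origin; VW is horizontal with |VW| = 66.8 and W in +x, so W = (66.8, 0). VQ runs at 72.7° with |VQ| = 16.5, so Q = (4.907, 15.75). E is determined by |QE| = 39.0 and |EW| = 54.2 together: it lies at the intersection of circle(Q, 39.0) and circle(W, 54.2). With |QW| = 63.87, the foot of the radical line on QW is 20.84 from Q and the perpendicular offset is √(39.0² − 20.84²) = 32.96. Taking the left-of-QW solution: E = (33.24, 42.56).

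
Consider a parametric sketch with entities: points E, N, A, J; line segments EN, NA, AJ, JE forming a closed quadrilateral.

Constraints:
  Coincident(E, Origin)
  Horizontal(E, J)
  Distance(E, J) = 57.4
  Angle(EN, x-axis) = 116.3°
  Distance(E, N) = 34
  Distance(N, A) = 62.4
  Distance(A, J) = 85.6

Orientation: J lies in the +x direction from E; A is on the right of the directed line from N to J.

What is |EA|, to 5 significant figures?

38.540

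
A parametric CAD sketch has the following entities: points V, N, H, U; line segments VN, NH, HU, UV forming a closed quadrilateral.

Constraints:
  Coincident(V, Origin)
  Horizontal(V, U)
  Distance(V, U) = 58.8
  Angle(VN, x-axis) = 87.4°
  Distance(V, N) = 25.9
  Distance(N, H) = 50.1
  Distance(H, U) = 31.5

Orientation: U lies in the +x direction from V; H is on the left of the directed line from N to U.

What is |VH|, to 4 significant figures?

59.49

V is at the origin; VU is horizontal with |VU| = 58.8 and U in +x, so U = (58.8, 0). VN runs at 87.4° with |VN| = 25.9, so N = (1.175, 25.87). H is determined by |NH| = 50.1 and |HU| = 31.5 together: it lies at the intersection of circle(N, 50.1) and circle(U, 31.5). With |NU| = 63.17, the foot of the radical line on NU is 43.60 from N and the perpendicular offset is √(50.1² − 43.60²) = 24.68. Taking the left-of-NU solution: H = (51.06, 30.53).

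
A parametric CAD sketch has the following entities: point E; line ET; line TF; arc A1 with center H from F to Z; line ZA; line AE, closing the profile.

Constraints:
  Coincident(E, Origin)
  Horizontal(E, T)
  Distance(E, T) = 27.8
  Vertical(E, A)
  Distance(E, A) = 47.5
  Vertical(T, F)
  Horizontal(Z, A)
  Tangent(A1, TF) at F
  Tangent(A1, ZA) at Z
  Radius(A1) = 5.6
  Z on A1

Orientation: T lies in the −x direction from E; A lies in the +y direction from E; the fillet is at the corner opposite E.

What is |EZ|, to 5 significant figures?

52.432

E is at the origin; E and T share the same y with |ET| = 27.8 and T on the −x side, so T = (-27.800, 0.0000). EA is vertical with |EA| = 47.5 and A on the +y side, so A = (0.0000, 47.500). The virtual corner opposite E is at (-27.800, 47.500). Tangency of A1 to TF means the radius HF is perpendicular to TF and A1 meets ZA tangentially, so HZ is at right angles to ZA, with radius 5.6, so the center H sits 5.6 in from both sides at H = (-22.200, 41.900). That places the tangent points at F = (-27.800, 41.900) on TF and Z = (-22.200, 47.500) on ZA. Then |EZ| = |Z − E| = 52.432.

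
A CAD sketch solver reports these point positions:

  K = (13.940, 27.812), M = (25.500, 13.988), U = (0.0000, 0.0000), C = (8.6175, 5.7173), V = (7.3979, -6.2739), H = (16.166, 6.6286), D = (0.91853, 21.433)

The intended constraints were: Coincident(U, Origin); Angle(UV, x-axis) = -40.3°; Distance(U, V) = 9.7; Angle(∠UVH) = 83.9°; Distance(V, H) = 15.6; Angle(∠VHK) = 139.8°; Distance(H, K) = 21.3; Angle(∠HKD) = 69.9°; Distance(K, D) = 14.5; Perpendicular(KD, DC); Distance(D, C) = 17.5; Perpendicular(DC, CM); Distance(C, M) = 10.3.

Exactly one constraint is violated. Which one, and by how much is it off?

Distance(C, M) = 10.3 — off by 8.50.

U = (0.00, 0.00) ✓; UV at -40.30° ✓; |UV| = 9.700 ✓; ∠UVH = 83.90° ✓; |VH| = 15.60 ✓; ∠VHK = 139.8° ✓; |HK| = 21.30 ✓; ∠HKD = 69.90° ✓; |KD| = 14.50 ✓; ∠(KD, DC) = 90.00° ✓; |DC| = 17.50 ✓; ∠(DC, CM) = 90.00° ✓; |CM| = 18.80 ✗.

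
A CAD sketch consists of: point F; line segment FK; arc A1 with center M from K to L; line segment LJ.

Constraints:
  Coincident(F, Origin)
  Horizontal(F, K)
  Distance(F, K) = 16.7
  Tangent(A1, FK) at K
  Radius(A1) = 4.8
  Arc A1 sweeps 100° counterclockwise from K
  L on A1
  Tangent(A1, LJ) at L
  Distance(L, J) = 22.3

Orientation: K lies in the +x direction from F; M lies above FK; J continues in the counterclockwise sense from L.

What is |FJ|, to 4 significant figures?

32.71

F is at the origin; FK is horizontal with |FK| = 16.7 and K on the +x side, so K = (16.70, 0.000). The tangent condition forces MK to be normal to FK, so M = K + (0, 4.8) = (16.70, 4.800). On A1, K sits at bearing -90° from M; a 100° counterclockwise sweep puts L at bearing 10°, so L = M + 4.8·(cos 10°, sin 10°) = (21.43, 5.634). The tangent condition forces ML to be normal to LJ, so LJ runs along (−sin 10°, cos 10°); with |LJ| = 22.3, J = (17.55, 27.59). Then |FJ| = |J − F| = 32.71.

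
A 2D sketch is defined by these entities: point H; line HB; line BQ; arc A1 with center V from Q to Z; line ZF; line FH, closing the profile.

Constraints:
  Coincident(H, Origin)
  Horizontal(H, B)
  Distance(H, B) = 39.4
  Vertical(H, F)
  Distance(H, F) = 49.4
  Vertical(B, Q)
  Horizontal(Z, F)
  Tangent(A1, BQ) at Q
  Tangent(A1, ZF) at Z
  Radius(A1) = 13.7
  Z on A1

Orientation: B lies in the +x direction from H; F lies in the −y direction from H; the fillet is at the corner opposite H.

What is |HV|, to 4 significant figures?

43.99

H is at the origin; H and B share the same y with |HB| = 39.4 and B on the +x side, so B = (39.40, 0.000). HF is vertical with |HF| = 49.4 and F on the −y side, so F = (0.000, -49.40). The virtual corner opposite H is at (39.40, -49.40). The tangent condition forces VQ to be normal to BQ and A1 meets ZF tangentially, so VZ is at right angles to ZF, with radius 13.7, so the center V sits 13.7 in from both sides at V = (25.70, -35.70). Then |HV| = |V − H| = 43.99.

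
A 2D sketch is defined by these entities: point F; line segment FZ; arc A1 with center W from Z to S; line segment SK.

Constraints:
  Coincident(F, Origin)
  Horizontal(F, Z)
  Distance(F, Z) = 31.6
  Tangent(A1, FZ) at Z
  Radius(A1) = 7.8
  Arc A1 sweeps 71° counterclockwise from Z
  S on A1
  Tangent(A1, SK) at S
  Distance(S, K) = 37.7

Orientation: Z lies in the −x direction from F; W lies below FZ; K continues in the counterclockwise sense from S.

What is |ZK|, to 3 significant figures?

45.4

On A1, Z sits at bearing 90° from W; a 71° counterclockwise sweep puts S at bearing 161°, so S = W + 7.8·(cos 161°, sin 161°) = (-39.0, -5.26). Tangency of A1 to SK means the radius WS is perpendicular to SK, so SK runs along (−sin 161°, cos 161°); with |SK| = 37.7, K = (-51.2, -40.9). Then |ZK| = |K − Z| = 45.4.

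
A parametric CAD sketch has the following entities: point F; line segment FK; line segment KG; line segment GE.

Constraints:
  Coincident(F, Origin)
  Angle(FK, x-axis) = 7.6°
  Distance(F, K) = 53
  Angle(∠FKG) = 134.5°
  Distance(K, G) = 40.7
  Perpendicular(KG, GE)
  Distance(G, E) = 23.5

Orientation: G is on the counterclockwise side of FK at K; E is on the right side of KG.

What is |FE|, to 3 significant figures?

99.1

F is at the origin; FK runs at 7.6° with length 53.0, so K = 53.0·(cos 7.6°, sin 7.6°) = (52.5, 7.01). ∠FKG = 134.5°, so KG runs at 7.6° + (180° − 134.5°) = 53.1° from the x-axis; with |KG| = 40.7, G = K + 40.7·(cos 53.1°, sin 53.1°) = (77.0, 39.6). KG ⟂ GE; with |GE| = 23.5 on the right of KG, E = G + 23.5·(0.800, -0.600) = (95.8, 25.4). Then |FE| = |E − F| = 99.1.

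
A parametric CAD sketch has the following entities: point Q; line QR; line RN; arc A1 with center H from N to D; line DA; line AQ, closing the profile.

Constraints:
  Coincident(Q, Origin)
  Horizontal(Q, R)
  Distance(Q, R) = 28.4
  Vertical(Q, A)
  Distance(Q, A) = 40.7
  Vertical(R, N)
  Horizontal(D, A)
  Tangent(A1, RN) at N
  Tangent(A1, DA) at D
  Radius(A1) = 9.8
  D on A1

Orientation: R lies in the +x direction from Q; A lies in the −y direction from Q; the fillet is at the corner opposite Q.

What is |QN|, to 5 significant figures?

41.969

Q is at the origin; QR is horizontal with |QR| = 28.4 and R on the +x side, so R = (28.400, 0.0000). QA is vertical with |QA| = 40.7 and A on the −y side, so A = (0.0000, -40.700). The virtual corner opposite Q is at (28.400, -40.700). Since A1 is tangent to RN there, HN ⟂ RN and tangency of A1 to DA means the radius HD is perpendicular to DA, with radius 9.8, so the center H sits 9.8 in from both sides at H = (18.600, -30.900). That places the tangent points at N = (28.400, -30.900) on RN and D = (18.600, -40.700) on DA. Then |QN| = |N − Q| = 41.969.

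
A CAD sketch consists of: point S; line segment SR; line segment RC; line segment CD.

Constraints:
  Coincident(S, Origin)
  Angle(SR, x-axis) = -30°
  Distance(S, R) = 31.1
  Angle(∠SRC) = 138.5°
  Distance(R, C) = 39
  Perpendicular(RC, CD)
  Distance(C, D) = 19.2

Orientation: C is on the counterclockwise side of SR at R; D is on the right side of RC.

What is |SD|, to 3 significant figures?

73.9

S is at the origin; SR runs at -30.0° with length 31.1, so R = 31.1·(cos -30.0°, sin -30.0°) = (26.9, -15.5). ∠SRC = 138.5°, so RC runs at -30.0° + (180° − 138.5°) = 11.5° from the x-axis; with |RC| = 39.0, C = R + 39.0·(cos 11.5°, sin 11.5°) = (65.2, -7.77). RC is perpendicular to CD; with |CD| = 19.2 on the right of RC, D = C + 19.2·(0.199, -0.980) = (69.0, -26.6). Then |SD| = |D − S| = 73.9.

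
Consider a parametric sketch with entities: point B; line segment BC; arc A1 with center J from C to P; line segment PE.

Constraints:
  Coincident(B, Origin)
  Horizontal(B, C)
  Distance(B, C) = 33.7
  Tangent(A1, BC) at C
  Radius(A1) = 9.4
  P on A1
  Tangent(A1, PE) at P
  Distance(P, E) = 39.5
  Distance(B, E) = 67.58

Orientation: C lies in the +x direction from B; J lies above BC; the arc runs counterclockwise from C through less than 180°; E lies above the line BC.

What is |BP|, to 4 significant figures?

43.78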